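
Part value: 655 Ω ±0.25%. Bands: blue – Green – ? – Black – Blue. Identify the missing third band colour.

green

655 Ω = 655 × 10^0.
The third band gives digit 5 of the significand, and 5 is green.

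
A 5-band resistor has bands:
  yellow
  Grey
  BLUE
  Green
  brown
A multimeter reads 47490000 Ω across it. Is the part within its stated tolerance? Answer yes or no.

no

Yellow → 4 (first significant figure)
Grey → 8 (second significant figure)
Blue → 6 (third significant figure)
Green → ×10^5 multiplier
Brown → ±1% tolerance
486 × 100000 = 48600000 Ω
Allowed range: 48114000 Ω to 49086000 Ω.
47490000 Ω lies outside that range.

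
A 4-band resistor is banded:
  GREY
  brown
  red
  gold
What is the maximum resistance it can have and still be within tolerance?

Grey → 8 (first significant figure)
Brown → 1 (second significant figure)
Red → ×10^2 multiplier
Gold → ±5% tolerance
81 × 100 = 8100 Ω
Maximum = 8100 × (1 + 5/100) = 8505 Ω.

8505 Ω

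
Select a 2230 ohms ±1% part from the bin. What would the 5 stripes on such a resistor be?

2230 Ω = 223 × 10^1.
2 → red
2 → red
3 → orange
Multiplier 10^1 → brown.
±1% tolerance → brown.

red, red, orange, brown, brown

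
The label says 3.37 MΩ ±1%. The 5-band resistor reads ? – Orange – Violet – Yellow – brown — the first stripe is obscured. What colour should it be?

3370000 Ω = 337 × 10^4.
The first band gives digit 3 of the significand, and 3 is orange.

orange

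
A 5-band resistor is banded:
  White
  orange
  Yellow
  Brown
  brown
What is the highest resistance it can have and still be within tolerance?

9433.4 Ω

White → 9 (first significant figure)
Orange → 3 (second significant figure)
Yellow → 4 (third significant figure)
Brown → ×10 multiplier
Brown → ±1% tolerance
934 × 10 = 9340 Ω
Highest = 9340 × (1 + 1/100) = 9433.4 Ω.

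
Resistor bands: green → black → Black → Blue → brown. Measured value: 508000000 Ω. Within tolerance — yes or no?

no

Green → 5 (first significant figure)
Black → 0 (second significant figure)
Black → 0 (third significant figure)
Blue → ×10^6 multiplier
Brown → ±1% tolerance
500 × 1000000 = 500000000 Ω
Allowed range: 495000000 Ω to 505000000 Ω.
508000000 Ω lies outside that range.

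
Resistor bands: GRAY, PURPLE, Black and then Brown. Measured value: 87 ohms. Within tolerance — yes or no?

yes

Grey → 8 (first significant figure)
Violet → 7 (second significant figure)
Black → ×1 multiplier
Brown → ±1% tolerance
87 × 1 = 87 Ω
Allowed range: 86.13 Ω to 87.87 Ω.
87 ohms lies inside that range.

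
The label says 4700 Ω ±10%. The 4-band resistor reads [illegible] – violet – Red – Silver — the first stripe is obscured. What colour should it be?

4700 Ω = 47 × 10^2.
The first band gives digit 4 of the significand, and 4 is yellow.

yellow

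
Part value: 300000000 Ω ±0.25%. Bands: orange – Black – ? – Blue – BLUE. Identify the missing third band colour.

black

300000000 Ω = 300 × 10^6.
The third band gives digit 0 of the significand, and 0 is black.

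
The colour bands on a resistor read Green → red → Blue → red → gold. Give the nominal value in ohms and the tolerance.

52600 Ω ±5%

Green → 5 (first significant figure)
Red → 2 (second significant figure)
Blue → 6 (third significant figure)
Red → ×10^2 multiplier
Gold → ±5% tolerance
526 × 100 = 52600 Ω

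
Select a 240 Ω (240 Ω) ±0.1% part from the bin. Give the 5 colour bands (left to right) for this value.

red, yellow, black, black, violet

240 Ω = 240 × 10^0.
2 → red
4 → yellow
0 → black
Multiplier 10^0 → black.
±0.1% tolerance → violet.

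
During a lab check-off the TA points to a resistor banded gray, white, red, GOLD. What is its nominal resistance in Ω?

8900 Ω

Grey → 8 (first significant figure)
White → 9 (second significant figure)
Red → ×10^2 multiplier
89 × 100 = 8900 Ω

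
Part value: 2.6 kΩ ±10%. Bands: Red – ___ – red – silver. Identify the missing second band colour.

blue

2600 Ω = 26 × 10^2.
The second band gives digit 6 of the significand, and 6 is blue.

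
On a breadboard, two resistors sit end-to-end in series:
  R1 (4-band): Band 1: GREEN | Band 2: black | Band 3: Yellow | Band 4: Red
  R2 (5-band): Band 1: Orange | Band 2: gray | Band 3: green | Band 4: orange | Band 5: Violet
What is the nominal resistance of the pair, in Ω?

R1: green, black → 50; yellow ×10^4 → 500000 Ω.
R2: orange, grey, green → 385; orange ×10^3 → 385000 Ω.
Series: 500000 + 385000 = 885000 Ω.

885000 Ω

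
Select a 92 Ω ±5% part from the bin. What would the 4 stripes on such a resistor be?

white, red, black, gold

92 Ω = 92 × 10^0.
9 → white
2 → red
Multiplier 10^0 → black.
±5% tolerance → gold.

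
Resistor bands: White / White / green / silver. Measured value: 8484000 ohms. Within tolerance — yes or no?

no

White → 9 (first significant figure)
White → 9 (second significant figure)
Green → ×10^5 multiplier
Silver → ±10% tolerance
99 × 100000 = 9900000 Ω
Allowed range: 8910000 Ω to 10890000 Ω.
8484000 ohms lies outside that range.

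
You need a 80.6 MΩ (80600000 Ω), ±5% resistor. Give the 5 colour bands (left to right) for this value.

grey, black, blue, green, gold

80600000 Ω = 806 × 10^5.
8 → grey
0 → black
6 → blue
Multiplier 10^5 → green.
±5% tolerance → gold.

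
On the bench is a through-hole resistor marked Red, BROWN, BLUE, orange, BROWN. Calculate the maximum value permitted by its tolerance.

Red → 2 (first significant figure)
Brown → 1 (second significant figure)
Blue → 6 (third significant figure)
Orange → ×10^3 multiplier
Brown → ±1% tolerance
216 × 1000 = 216000 Ω
Maximum = 216000 × (1 + 1/100) = 218160 Ω.

218160 Ω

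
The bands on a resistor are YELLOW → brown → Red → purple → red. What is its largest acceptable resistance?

4202400000 Ω

Yellow → 4 (first significant figure)
Brown → 1 (second significant figure)
Red → 2 (third significant figure)
Violet → ×10^7 multiplier
Red → ±2% tolerance
412 × 10000000 = 4120000000 Ω
Largest = 4120000000 × (1 + 2/100) = 4202400000 Ω.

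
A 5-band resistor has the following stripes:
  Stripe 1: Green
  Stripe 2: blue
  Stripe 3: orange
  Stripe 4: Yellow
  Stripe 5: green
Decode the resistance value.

5630000 Ω

Green → 5 (first significant figure)
Blue → 6 (second significant figure)
Orange → 3 (third significant figure)
Yellow → ×10^4 multiplier
563 × 10000 = 5630000 Ω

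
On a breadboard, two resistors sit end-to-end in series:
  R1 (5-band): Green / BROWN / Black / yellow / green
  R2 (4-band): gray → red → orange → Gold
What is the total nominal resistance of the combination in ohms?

5182000 Ω

R1: green, brown, black → 510; yellow ×10^4 → 5100000 Ω.
R2: grey, red → 82; orange ×10^3 → 82000 Ω.
Series: 5100000 + 82000 = 5182000 Ω.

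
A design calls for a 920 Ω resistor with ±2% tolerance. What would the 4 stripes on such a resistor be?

white, red, brown, red

920 Ω = 92 × 10^1.
9 → white
2 → red
Multiplier 10^1 → brown.
±2% tolerance → red.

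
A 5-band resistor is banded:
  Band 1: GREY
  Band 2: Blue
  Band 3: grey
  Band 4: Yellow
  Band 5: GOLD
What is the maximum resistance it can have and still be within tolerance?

9114000 Ω

Grey → 8 (first significant figure)
Blue → 6 (second significant figure)
Grey → 8 (third significant figure)
Yellow → ×10^4 multiplier
Gold → ±5% tolerance
868 × 10000 = 8680000 Ω
Maximum = 8680000 × (1 + 5/100) = 9114000 Ω.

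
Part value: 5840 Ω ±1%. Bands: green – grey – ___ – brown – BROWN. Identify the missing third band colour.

5840 Ω = 584 × 10^1.
The third band gives digit 4 of the significand, and 4 is yellow.

yellow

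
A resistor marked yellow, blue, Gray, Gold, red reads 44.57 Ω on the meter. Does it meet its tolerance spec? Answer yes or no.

Yellow → 4 (first significant figure)
Blue → 6 (second significant figure)
Grey → 8 (third significant figure)
Gold → ×0.1 multiplier
Red → ±2% tolerance
468 × 0.1 = 46.8 Ω
Allowed range: 45.864 Ω to 47.736 Ω.
44.57 Ω lies outside that range.

no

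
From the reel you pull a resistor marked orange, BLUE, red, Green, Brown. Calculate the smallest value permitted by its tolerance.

35838000 Ω

Orange → 3 (first significant figure)
Blue → 6 (second significant figure)
Red → 2 (third significant figure)
Green → ×10^5 multiplier
Brown → ±1% tolerance
362 × 100000 = 36200000 Ω
Smallest = 36200000 × (1 − 1/100) = 35838000 Ω.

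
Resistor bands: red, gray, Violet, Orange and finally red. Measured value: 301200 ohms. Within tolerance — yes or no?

no

Red → 2 (first significant figure)
Grey → 8 (second significant figure)
Violet → 7 (third significant figure)
Orange → ×10^3 multiplier
Red → ±2% tolerance
287 × 1000 = 287000 Ω
Allowed range: 281260 Ω to 292740 Ω.
301200 ohms lies outside that range.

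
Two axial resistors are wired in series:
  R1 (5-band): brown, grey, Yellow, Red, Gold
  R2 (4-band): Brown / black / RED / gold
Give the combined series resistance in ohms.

19400 Ω

R1: brown, grey, yellow → 184; red ×10^2 → 18400 Ω.
R2: brown, black → 10; red ×10^2 → 1000 Ω.
Series: 18400 + 1000 = 19400 Ω.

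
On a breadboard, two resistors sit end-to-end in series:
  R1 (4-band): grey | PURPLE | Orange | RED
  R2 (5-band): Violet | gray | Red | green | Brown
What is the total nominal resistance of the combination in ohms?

78287000 Ω

R1: grey, violet → 87; orange ×10^3 → 87000 Ω.
R2: violet, grey, red → 782; green ×10^5 → 78200000 Ω.
Series: 87000 + 78200000 = 78287000 Ω.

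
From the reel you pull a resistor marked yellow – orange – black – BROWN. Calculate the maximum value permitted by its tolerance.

Yellow → 4 (first significant figure)
Orange → 3 (second significant figure)
Black → ×1 multiplier
Brown → ±1% tolerance
43 × 1 = 43 Ω
Maximum = 43 × (1 + 1/100) = 43.43 Ω.

43.43 Ω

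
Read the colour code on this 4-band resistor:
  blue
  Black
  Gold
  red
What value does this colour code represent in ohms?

Blue → 6 (first significant figure)
Black → 0 (second significant figure)
Gold → ×0.1 multiplier
60 × 0.1 = 6 Ω

6 Ω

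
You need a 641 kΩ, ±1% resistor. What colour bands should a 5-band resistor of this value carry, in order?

641000 Ω = 641 × 10^3.
6 → blue
4 → yellow
1 → brown
Multiplier 10^3 → orange.
±1% tolerance → brown.

blue, yellow, brown, orange, brown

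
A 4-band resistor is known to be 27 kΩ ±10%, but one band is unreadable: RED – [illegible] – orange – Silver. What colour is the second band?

violet

27000 Ω = 27 × 10^3.
The second band gives digit 7 of the significand, and 7 is violet.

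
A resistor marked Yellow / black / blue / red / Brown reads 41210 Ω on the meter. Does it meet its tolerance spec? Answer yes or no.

Yellow → 4 (first significant figure)
Black → 0 (second significant figure)
Blue → 6 (third significant figure)
Red → ×10^2 multiplier
Brown → ±1% tolerance
406 × 100 = 40600 Ω
Allowed range: 40194 Ω to 41006 Ω.
41210 Ω lies outside that range.

no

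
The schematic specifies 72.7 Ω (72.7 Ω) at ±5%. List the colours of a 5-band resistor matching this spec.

violet, red, violet, gold, gold

72.7 Ω = 727 × 10^-1.
7 → violet
2 → red
7 → violet
Multiplier 10^-1 → gold.
±5% tolerance → gold.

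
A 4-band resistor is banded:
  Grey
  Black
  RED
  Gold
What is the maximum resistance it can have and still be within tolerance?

8400 Ω

Grey → 8 (first significant figure)
Black → 0 (second significant figure)
Red → ×10^2 multiplier
Gold → ±5% tolerance
80 × 100 = 8000 Ω
Maximum = 8000 × (1 + 5/100) = 8400 Ω.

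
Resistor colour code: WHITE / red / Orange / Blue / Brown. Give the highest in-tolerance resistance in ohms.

White → 9 (first significant figure)
Red → 2 (second significant figure)
Orange → 3 (third significant figure)
Blue → ×10^6 multiplier
Brown → ±1% tolerance
923 × 1000000 = 923000000 Ω
Highest = 923000000 × (1 + 1/100) = 932230000 Ω.

932230000 Ω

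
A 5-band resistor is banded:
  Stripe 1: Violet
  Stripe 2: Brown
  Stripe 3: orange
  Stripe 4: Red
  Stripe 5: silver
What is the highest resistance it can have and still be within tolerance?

Violet → 7 (first significant figure)
Brown → 1 (second significant figure)
Orange → 3 (third significant figure)
Red → ×10^2 multiplier
Silver → ±10% tolerance
713 × 100 = 71300 Ω
Highest = 71300 × (1 + 10/100) = 78430 Ω.

78430 Ω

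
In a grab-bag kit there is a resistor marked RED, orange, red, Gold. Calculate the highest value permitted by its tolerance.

2415 Ω

Red → 2 (first significant figure)
Orange → 3 (second significant figure)
Red → ×10^2 multiplier
Gold → ±5% tolerance
23 × 100 = 2300 Ω
Highest = 2300 × (1 + 5/100) = 2415 Ω.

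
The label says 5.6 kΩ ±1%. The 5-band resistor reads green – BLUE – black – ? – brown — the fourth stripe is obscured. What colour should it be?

5600 Ω = 560 × 10^1.
The fourth band is the multiplier, 10^1, which is brown.

brown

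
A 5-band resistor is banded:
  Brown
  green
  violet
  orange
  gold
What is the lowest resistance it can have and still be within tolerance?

Brown → 1 (first significant figure)
Green → 5 (second significant figure)
Violet → 7 (third significant figure)
Orange → ×10^3 multiplier
Gold → ±5% tolerance
157 × 1000 = 157000 Ω
Lowest = 157000 × (1 − 5/100) = 149150 Ω.

149150 Ω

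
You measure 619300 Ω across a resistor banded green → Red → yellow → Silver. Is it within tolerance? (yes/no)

Green → 5 (first significant figure)
Red → 2 (second significant figure)
Yellow → ×10^4 multiplier
Silver → ±10% tolerance
52 × 10000 = 520000 Ω
Allowed range: 468000 Ω to 572000 Ω.
619300 Ω lies outside that range.

no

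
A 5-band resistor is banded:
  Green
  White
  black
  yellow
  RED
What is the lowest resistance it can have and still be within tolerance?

Green → 5 (first significant figure)
White → 9 (second significant figure)
Black → 0 (third significant figure)
Yellow → ×10^4 multiplier
Red → ±2% tolerance
590 × 10000 = 5900000 Ω
Lowest = 5900000 × (1 − 2/100) = 5782000 Ω.

5782000 Ω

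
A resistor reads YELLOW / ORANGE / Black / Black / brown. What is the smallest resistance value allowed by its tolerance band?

425.7 Ω

Yellow → 4 (first significant figure)
Orange → 3 (second significant figure)
Black → 0 (third significant figure)
Black → ×1 multiplier
Brown → ±1% tolerance
430 × 1 = 430 Ω
Smallest = 430 × (1 − 1/100) = 425.7 Ω.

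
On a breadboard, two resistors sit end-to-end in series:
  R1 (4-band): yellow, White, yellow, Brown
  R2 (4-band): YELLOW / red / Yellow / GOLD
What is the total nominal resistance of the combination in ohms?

R1: yellow, white → 49; yellow ×10^4 → 490000 Ω.
R2: yellow, red → 42; yellow ×10^4 → 420000 Ω.
Series: 490000 + 420000 = 910000 Ω.

910000 Ω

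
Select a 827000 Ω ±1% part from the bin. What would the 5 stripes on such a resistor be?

827000 Ω = 827 × 10^3.
8 → grey
2 → red
7 → violet
Multiplier 10^3 → orange.
±1% tolerance → brown.

grey, red, violet, orange, brown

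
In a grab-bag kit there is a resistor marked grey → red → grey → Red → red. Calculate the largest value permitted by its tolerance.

84456 Ω

Grey → 8 (first significant figure)
Red → 2 (second significant figure)
Grey → 8 (third significant figure)
Red → ×10^2 multiplier
Red → ±2% tolerance
828 × 100 = 82800 Ω
Largest = 82800 × (1 + 2/100) = 84456 Ω.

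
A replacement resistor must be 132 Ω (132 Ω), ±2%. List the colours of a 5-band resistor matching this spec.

brown, orange, red, black, red

132 Ω = 132 × 10^0.
1 → brown
3 → orange
2 → red
Multiplier 10^0 → black.
±2% tolerance → red.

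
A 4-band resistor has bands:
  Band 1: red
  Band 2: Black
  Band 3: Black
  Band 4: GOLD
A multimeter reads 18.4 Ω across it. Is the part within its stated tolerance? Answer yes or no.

Red → 2 (first significant figure)
Black → 0 (second significant figure)
Black → ×1 multiplier
Gold → ±5% tolerance
20 × 1 = 20 Ω
Allowed range: 19 Ω to 21 Ω.
18.4 Ω lies outside that range.

no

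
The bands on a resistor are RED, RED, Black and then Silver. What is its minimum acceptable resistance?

19.8 Ω

Red → 2 (first significant figure)
Red → 2 (second significant figure)
Black → ×1 multiplier
Silver → ±10% tolerance
22 × 1 = 22 Ω
Minimum = 22 × (1 − 10/100) = 19.8 Ω.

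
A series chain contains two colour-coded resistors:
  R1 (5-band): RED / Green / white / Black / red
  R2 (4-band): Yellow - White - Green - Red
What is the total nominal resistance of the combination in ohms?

R1: red, green, white → 259; black ×1 → 259 Ω.
R2: yellow, white → 49; green ×10^5 → 4900000 Ω.
Series: 259 + 4900000 = 4900259 Ω.

4900259 Ω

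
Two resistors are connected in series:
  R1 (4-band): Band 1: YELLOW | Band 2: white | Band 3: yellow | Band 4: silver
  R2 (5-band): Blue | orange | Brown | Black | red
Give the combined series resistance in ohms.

R1: yellow, white → 49; yellow ×10^4 → 490000 Ω.
R2: blue, orange, brown → 631; black ×1 → 631 Ω.
Series: 490000 + 631 = 490631 Ω.

490631 Ω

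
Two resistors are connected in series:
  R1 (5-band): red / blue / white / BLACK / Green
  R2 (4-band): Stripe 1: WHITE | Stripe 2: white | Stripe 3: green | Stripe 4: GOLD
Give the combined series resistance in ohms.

9900269 Ω

R1: red, blue, white → 269; black ×1 → 269 Ω.
R2: white, white → 99; green ×10^5 → 9900000 Ω.
Series: 269 + 9900000 = 9900269 Ω.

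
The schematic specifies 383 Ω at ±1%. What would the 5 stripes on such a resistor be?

383 Ω = 383 × 10^0.
3 → orange
8 → grey
3 → orange
Multiplier 10^0 → black.
±1% tolerance → brown.

orange, grey, orange, black, brown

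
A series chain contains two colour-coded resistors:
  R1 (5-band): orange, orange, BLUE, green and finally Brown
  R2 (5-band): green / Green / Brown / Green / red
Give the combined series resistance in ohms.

R1: orange, orange, blue → 336; green ×10^5 → 33600000 Ω.
R2: green, green, brown → 551; green ×10^5 → 55100000 Ω.
Series: 33600000 + 55100000 = 88700000 Ω.

88700000 Ω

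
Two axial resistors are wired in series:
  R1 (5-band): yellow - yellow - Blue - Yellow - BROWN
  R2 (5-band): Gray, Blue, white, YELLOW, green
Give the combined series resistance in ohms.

R1: yellow, yellow, blue → 446; yellow ×10^4 → 4460000 Ω.
R2: grey, blue, white → 869; yellow ×10^4 → 8690000 Ω.
Series: 4460000 + 8690000 = 13150000 Ω.

13150000 Ω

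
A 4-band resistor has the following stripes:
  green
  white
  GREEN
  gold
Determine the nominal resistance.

Green → 5 (first significant figure)
White → 9 (second significant figure)
Green → ×10^5 multiplier
59 × 100000 = 5900000 Ω

5900000 Ω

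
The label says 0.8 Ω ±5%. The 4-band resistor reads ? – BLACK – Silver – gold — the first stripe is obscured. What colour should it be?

0.8 Ω = 80 × 10^-2.
The first band gives digit 8 of the significand, and 8 is grey.

grey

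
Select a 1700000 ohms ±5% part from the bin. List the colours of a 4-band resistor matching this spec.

brown, violet, green, gold

1700000 Ω = 17 × 10^5.
1 → brown
7 → violet
Multiplier 10^5 → green.
±5% tolerance → gold.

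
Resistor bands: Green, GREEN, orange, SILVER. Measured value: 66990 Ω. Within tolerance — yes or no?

Green → 5 (first significant figure)
Green → 5 (second significant figure)
Orange → ×10^3 multiplier
Silver → ±10% tolerance
55 × 1000 = 55000 Ω
Allowed range: 49500 Ω to 60500 Ω.
66990 Ω lies outside that range.

no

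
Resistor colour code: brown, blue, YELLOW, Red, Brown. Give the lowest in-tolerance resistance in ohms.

16236 Ω

Brown → 1 (first significant figure)
Blue → 6 (second significant figure)
Yellow → 4 (third significant figure)
Red → ×10^2 multiplier
Brown → ±1% tolerance
164 × 100 = 16400 Ω
Lowest = 16400 × (1 − 1/100) = 16236 Ω.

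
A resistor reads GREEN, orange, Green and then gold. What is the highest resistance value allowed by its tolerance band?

5565000 Ω

Green → 5 (first significant figure)
Orange → 3 (second significant figure)
Green → ×10^5 multiplier
Gold → ±5% tolerance
53 × 100000 = 5300000 Ω
Highest = 5300000 × (1 + 5/100) = 5565000 Ω.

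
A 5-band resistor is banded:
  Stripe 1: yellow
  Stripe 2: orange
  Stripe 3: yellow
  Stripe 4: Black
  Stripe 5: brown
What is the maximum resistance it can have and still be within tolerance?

438.34 Ω

Yellow → 4 (first significant figure)
Orange → 3 (second significant figure)
Yellow → 4 (third significant figure)
Black → ×1 multiplier
Brown → ±1% tolerance
434 × 1 = 434 Ω
Maximum = 434 × (1 + 1/100) = 438.34 Ω.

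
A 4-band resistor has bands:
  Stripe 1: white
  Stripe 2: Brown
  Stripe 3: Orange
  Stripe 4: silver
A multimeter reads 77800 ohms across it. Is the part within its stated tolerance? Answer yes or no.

White → 9 (first significant figure)
Brown → 1 (second significant figure)
Orange → ×10^3 multiplier
Silver → ±10% tolerance
91 × 1000 = 91000 Ω
Allowed range: 81900 Ω to 100100 Ω.
77800 ohms lies outside that range.

no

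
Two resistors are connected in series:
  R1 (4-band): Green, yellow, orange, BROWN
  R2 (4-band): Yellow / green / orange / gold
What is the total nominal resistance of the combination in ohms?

R1: green, yellow → 54; orange ×10^3 → 54000 Ω.
R2: yellow, green → 45; orange ×10^3 → 45000 Ω.
Series: 54000 + 45000 = 99000 Ω.

99000 Ω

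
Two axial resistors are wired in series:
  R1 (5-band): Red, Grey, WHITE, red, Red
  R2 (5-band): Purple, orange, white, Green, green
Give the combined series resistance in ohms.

73928900 Ω

R1: red, grey, white → 289; red ×10^2 → 28900 Ω.
R2: violet, orange, white → 739; green ×10^5 → 73900000 Ω.
Series: 28900 + 73900000 = 73928900 Ω.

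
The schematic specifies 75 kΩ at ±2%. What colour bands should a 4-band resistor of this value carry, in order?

violet, green, orange, red

75000 Ω = 75 × 10^3.
7 → violet
5 → green
Multiplier 10^3 → orange.
±2% tolerance → red.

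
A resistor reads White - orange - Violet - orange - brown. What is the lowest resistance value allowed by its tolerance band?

White → 9 (first significant figure)
Orange → 3 (second significant figure)
Violet → 7 (third significant figure)
Orange → ×10^3 multiplier
Brown → ±1% tolerance
937 × 1000 = 937000 Ω
Lowest = 937000 × (1 − 1/100) = 927630 Ω.

927630 Ω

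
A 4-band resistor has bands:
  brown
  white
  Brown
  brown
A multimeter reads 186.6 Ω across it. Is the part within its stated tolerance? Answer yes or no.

no

Brown → 1 (first significant figure)
White → 9 (second significant figure)
Brown → ×10 multiplier
Brown → ±1% tolerance
19 × 10 = 190 Ω
Allowed range: 188.1 Ω to 191.9 Ω.
186.6 Ω lies outside that range.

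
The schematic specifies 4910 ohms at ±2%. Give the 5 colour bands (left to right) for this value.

4910 Ω = 491 × 10^1.
4 → yellow
9 → white
1 → brown
Multiplier 10^1 → brown.
±2% tolerance → red.

yellow, white, brown, brown, red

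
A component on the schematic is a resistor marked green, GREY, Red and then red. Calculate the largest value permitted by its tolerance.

Green → 5 (first significant figure)
Grey → 8 (second significant figure)
Red → ×10^2 multiplier
Red → ±2% tolerance
58 × 100 = 5800 Ω
Largest = 5800 × (1 + 2/100) = 5916 Ω.

5916 Ω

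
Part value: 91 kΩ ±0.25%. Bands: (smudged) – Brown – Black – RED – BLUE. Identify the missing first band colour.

91000 Ω = 910 × 10^2.
The first band gives digit 9 of the significand, and 9 is white.

white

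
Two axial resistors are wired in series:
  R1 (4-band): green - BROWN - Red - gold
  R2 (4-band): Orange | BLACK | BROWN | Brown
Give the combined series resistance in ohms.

5400 Ω

R1: green, brown → 51; red ×10^2 → 5100 Ω.
R2: orange, black → 30; brown ×10 → 300 Ω.
Series: 5100 + 300 = 5400 Ω.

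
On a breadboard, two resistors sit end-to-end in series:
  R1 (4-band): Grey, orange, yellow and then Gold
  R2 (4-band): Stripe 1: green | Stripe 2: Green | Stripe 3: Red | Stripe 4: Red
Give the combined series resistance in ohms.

835500 Ω

R1: grey, orange → 83; yellow ×10^4 → 830000 Ω.
R2: green, green → 55; red ×10^2 → 5500 Ω.
Series: 830000 + 5500 = 835500 Ω.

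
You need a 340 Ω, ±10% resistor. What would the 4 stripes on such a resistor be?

340 Ω = 34 × 10^1.
3 → orange
4 → yellow
Multiplier 10^1 → brown.
±10% tolerance → silver.

orange, yellow, brown, silver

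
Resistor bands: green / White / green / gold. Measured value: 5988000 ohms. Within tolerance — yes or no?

yes

Green → 5 (first significant figure)
White → 9 (second significant figure)
Green → ×10^5 multiplier
Gold → ±5% tolerance
59 × 100000 = 5900000 Ω
Allowed range: 5605000 Ω to 6195000 Ω.
5988000 ohms lies inside that range.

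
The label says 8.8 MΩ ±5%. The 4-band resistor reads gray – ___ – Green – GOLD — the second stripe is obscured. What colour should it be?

grey

8800000 Ω = 88 × 10^5.
The second band gives digit 8 of the significand, and 8 is grey.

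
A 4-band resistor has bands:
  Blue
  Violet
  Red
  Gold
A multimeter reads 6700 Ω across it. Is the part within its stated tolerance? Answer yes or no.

Blue → 6 (first significant figure)
Violet → 7 (second significant figure)
Red → ×10^2 multiplier
Gold → ±5% tolerance
67 × 100 = 6700 Ω
Allowed range: 6365 Ω to 7035 Ω.
6700 Ω lies inside that range.

yes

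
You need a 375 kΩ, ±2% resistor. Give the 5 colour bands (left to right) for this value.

375000 Ω = 375 × 10^3.
3 → orange
7 → violet
5 → green
Multiplier 10^3 → orange.
±2% tolerance → red.

orange, violet, green, orange, red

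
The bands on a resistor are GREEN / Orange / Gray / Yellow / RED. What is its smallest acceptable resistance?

Green → 5 (first significant figure)
Orange → 3 (second significant figure)
Grey → 8 (third significant figure)
Yellow → ×10^4 multiplier
Red → ±2% tolerance
538 × 10000 = 5380000 Ω
Smallest = 5380000 × (1 − 2/100) = 5272400 Ω.

5272400 Ω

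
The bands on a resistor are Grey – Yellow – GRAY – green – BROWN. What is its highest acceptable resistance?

Grey → 8 (first significant figure)
Yellow → 4 (second significant figure)
Grey → 8 (third significant figure)
Green → ×10^5 multiplier
Brown → ±1% tolerance
848 × 100000 = 84800000 Ω
Highest = 84800000 × (1 + 1/100) = 85648000 Ω.

85648000 Ω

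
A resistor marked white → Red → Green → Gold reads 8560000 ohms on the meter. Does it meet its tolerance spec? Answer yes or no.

White → 9 (first significant figure)
Red → 2 (second significant figure)
Green → ×10^5 multiplier
Gold → ±5% tolerance
92 × 100000 = 9200000 Ω
Allowed range: 8740000 Ω to 9660000 Ω.
8560000 ohms lies outside that range.

no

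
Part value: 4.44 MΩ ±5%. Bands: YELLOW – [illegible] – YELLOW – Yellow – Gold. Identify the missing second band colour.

yellow

4440000 Ω = 444 × 10^4.
The second band gives digit 4 of the significand, and 4 is yellow.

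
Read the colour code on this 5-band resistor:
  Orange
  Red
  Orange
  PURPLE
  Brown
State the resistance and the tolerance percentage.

Orange → 3 (first significant figure)
Red → 2 (second significant figure)
Orange → 3 (third significant figure)
Violet → ×10^7 multiplier
Brown → ±1% tolerance
323 × 10000000 = 3230000000 Ω

3230000000 Ω ±1%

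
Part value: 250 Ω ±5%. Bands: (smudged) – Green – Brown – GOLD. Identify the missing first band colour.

red

250 Ω = 25 × 10^1.
The first band gives digit 2 of the significand, and 2 is red.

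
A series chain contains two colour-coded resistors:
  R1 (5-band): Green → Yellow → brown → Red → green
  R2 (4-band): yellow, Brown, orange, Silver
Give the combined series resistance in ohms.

95100 Ω

R1: green, yellow, brown → 541; red ×10^2 → 54100 Ω.
R2: yellow, brown → 41; orange ×10^3 → 41000 Ω.
Series: 54100 + 41000 = 95100 Ω.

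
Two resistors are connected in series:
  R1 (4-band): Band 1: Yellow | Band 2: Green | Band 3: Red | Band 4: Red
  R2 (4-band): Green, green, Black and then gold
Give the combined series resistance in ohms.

R1: yellow, green → 45; red ×10^2 → 4500 Ω.
R2: green, green → 55; black ×1 → 55 Ω.
Series: 4500 + 55 = 4555 Ω.

4555 Ω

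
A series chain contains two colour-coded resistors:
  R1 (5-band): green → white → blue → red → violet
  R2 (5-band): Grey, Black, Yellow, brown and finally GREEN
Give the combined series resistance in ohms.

R1: green, white, blue → 596; red ×10^2 → 59600 Ω.
R2: grey, black, yellow → 804; brown ×10 → 8040 Ω.
Series: 59600 + 8040 = 67640 Ω.

67640 Ω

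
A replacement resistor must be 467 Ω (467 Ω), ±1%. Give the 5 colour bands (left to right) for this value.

467 Ω = 467 × 10^0.
4 → yellow
6 → blue
7 → violet
Multiplier 10^0 → black.
±1% tolerance → brown.

yellow, blue, violet, black, brown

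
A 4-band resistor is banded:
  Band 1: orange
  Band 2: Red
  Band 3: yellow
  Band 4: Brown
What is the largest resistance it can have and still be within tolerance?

Orange → 3 (first significant figure)
Red → 2 (second significant figure)
Yellow → ×10^4 multiplier
Brown → ±1% tolerance
32 × 10000 = 320000 Ω
Largest = 320000 × (1 + 1/100) = 323200 Ω.

323200 Ω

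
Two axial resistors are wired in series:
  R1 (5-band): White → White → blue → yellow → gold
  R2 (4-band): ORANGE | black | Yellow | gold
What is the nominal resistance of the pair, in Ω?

R1: white, white, blue → 996; yellow ×10^4 → 9960000 Ω.
R2: orange, black → 30; yellow ×10^4 → 300000 Ω.
Series: 9960000 + 300000 = 10260000 Ω.

10260000 Ω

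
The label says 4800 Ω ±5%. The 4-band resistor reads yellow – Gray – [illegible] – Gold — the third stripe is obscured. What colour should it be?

4800 Ω = 48 × 10^2.
The third band is the multiplier, 10^2, which is red.

red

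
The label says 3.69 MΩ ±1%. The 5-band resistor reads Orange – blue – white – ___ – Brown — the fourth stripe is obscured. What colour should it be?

yellow

3690000 Ω = 369 × 10^4.
The fourth band is the multiplier, 10^4, which is yellow.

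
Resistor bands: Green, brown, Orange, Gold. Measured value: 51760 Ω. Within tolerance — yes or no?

Green → 5 (first significant figure)
Brown → 1 (second significant figure)
Orange → ×10^3 multiplier
Gold → ±5% tolerance
51 × 1000 = 51000 Ω
Allowed range: 48450 Ω to 53550 Ω.
51760 Ω lies inside that range.

yes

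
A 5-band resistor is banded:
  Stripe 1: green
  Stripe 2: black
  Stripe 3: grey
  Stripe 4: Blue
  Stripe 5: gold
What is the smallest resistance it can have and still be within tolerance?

482600000 Ω

Green → 5 (first significant figure)
Black → 0 (second significant figure)
Grey → 8 (third significant figure)
Blue → ×10^6 multiplier
Gold → ±5% tolerance
508 × 1000000 = 508000000 Ω
Smallest = 508000000 × (1 − 5/100) = 482600000 Ω.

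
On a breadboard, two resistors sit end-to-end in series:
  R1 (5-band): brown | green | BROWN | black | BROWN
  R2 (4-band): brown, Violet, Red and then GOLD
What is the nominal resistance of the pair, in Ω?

R1: brown, green, brown → 151; black ×1 → 151 Ω.
R2: brown, violet → 17; red ×10^2 → 1700 Ω.
Series: 151 + 1700 = 1851 Ω.

1851 Ω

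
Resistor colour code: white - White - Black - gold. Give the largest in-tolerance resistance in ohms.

White → 9 (first significant figure)
White → 9 (second significant figure)
Black → ×1 multiplier
Gold → ±5% tolerance
99 × 1 = 99 Ω
Largest = 99 × (1 + 5/100) = 103.95 Ω.

103.95 Ω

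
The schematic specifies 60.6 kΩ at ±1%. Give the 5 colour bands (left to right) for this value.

60600 Ω = 606 × 10^2.
6 → blue
0 → black
6 → blue
Multiplier 10^2 → red.
±1% tolerance → brown.

blue, black, blue, red, brown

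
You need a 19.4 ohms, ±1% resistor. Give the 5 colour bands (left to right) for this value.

brown, white, yellow, gold, brown

19.4 Ω = 194 × 10^-1.
1 → brown
9 → white
4 → yellow
Multiplier 10^-1 → gold.
±1% tolerance → brown.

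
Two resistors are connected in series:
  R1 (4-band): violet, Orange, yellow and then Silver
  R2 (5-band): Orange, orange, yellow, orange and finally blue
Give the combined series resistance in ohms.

R1: violet, orange → 73; yellow ×10^4 → 730000 Ω.
R2: orange, orange, yellow → 334; orange ×10^3 → 334000 Ω.
Series: 730000 + 334000 = 1064000 Ω.

1064000 Ω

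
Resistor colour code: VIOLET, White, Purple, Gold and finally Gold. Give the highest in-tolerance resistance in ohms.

83.685 Ω

Violet → 7 (first significant figure)
White → 9 (second significant figure)
Violet → 7 (third significant figure)
Gold → ×0.1 multiplier
Gold → ±5% tolerance
797 × 0.1 = 79.7 Ω
Highest = 79.7 × (1 + 5/100) = 83.685 Ω.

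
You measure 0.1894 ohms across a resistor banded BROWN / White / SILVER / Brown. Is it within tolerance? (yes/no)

yes

Brown → 1 (first significant figure)
White → 9 (second significant figure)
Silver → ×0.01 multiplier
Brown → ±1% tolerance
19 × 0.01 = 0.19 Ω
Allowed range: 0.1881 Ω to 0.1919 Ω.
0.1894 ohms lies inside that range.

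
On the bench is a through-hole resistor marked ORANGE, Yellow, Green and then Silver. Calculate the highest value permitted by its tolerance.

Orange → 3 (first significant figure)
Yellow → 4 (second significant figure)
Green → ×10^5 multiplier
Silver → ±10% tolerance
34 × 100000 = 3400000 Ω
Highest = 3400000 × (1 + 10/100) = 3740000 Ω.

3740000 Ω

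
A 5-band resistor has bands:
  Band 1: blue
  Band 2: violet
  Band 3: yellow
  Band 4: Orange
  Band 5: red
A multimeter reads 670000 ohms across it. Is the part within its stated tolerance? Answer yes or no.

Blue → 6 (first significant figure)
Violet → 7 (second significant figure)
Yellow → 4 (third significant figure)
Orange → ×10^3 multiplier
Red → ±2% tolerance
674 × 1000 = 674000 Ω
Allowed range: 660520 Ω to 687480 Ω.
670000 ohms lies inside that range.

yes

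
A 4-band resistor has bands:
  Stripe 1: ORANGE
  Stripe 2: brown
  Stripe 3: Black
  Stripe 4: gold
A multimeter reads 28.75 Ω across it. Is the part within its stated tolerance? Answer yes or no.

no

Orange → 3 (first significant figure)
Brown → 1 (second significant figure)
Black → ×1 multiplier
Gold → ±5% tolerance
31 × 1 = 31 Ω
Allowed range: 29.45 Ω to 32.55 Ω.
28.75 Ω lies outside that range.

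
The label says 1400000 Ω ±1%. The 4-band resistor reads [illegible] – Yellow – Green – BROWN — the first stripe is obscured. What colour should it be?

1400000 Ω = 14 × 10^5.
The first band gives digit 1 of the significand, and 1 is brown.

brown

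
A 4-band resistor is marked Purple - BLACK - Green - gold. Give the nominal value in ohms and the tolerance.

Violet → 7 (first significant figure)
Black → 0 (second significant figure)
Green → ×10^5 multiplier
Gold → ±5% tolerance
70 × 100000 = 7000000 Ω

7000000 Ω ±5%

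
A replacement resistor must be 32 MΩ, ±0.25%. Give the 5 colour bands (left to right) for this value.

32000000 Ω = 320 × 10^5.
3 → orange
2 → red
0 → black
Multiplier 10^5 → green.
±0.25% tolerance → blue.

orange, red, black, green, blue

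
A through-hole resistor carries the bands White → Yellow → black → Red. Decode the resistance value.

94 Ω

White → 9 (first significant figure)
Yellow → 4 (second significant figure)
Black → ×1 multiplier
94 × 1 = 94 Ω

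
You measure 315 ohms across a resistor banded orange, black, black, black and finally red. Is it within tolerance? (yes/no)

no

Orange → 3 (first significant figure)
Black → 0 (second significant figure)
Black → 0 (third significant figure)
Black → ×1 multiplier
Red → ±2% tolerance
300 × 1 = 300 Ω
Allowed range: 294 Ω to 306 Ω.
315 ohms lies outside that range.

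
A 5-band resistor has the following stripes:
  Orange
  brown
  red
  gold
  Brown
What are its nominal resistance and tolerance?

Orange → 3 (first significant figure)
Brown → 1 (second significant figure)
Red → 2 (third significant figure)
Gold → ×0.1 multiplier
Brown → ±1% tolerance
312 × 0.1 = 31.2 Ω

31.2 Ω ±1%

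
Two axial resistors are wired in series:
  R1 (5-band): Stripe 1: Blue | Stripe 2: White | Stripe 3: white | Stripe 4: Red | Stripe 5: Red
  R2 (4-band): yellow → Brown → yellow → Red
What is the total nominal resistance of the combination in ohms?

R1: blue, white, white → 699; red ×10^2 → 69900 Ω.
R2: yellow, brown → 41; yellow ×10^4 → 410000 Ω.
Series: 69900 + 410000 = 479900 Ω.

479900 Ω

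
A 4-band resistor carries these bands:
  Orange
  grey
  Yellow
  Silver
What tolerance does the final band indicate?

The last band, silver, is the tolerance band.
Silver corresponds to ±10%.

±10%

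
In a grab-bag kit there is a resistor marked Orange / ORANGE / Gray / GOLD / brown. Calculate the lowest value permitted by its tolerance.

Orange → 3 (first significant figure)
Orange → 3 (second significant figure)
Grey → 8 (third significant figure)
Gold → ×0.1 multiplier
Brown → ±1% tolerance
338 × 0.1 = 33.8 Ω
Lowest = 33.8 × (1 − 1/100) = 33.462 Ω.

33.462 Ω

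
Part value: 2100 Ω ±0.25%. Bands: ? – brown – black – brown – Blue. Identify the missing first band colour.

2100 Ω = 210 × 10^1.
The first band gives digit 2 of the significand, and 2 is red.

red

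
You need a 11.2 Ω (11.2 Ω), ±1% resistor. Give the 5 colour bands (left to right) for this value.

11.2 Ω = 112 × 10^-1.
1 → brown
1 → brown
2 → red
Multiplier 10^-1 → gold.
±1% tolerance → brown.

brown, brown, red, gold, brown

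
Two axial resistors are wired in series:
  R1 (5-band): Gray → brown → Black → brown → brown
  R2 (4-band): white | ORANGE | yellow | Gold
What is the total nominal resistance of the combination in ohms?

938100 Ω

R1: grey, brown, black → 810; brown ×10 → 8100 Ω.
R2: white, orange → 93; yellow ×10^4 → 930000 Ω.
Series: 8100 + 930000 = 938100 Ω.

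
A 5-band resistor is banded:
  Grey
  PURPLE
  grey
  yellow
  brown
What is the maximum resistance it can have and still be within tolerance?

8867800 Ω

Grey → 8 (first significant figure)
Violet → 7 (second significant figure)
Grey → 8 (third significant figure)
Yellow → ×10^4 multiplier
Brown → ±1% tolerance
878 × 10000 = 8780000 Ω
Maximum = 8780000 × (1 + 1/100) = 8867800 Ω.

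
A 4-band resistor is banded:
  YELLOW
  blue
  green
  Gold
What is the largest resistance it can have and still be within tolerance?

Yellow → 4 (first significant figure)
Blue → 6 (second significant figure)
Green → ×10^5 multiplier
Gold → ±5% tolerance
46 × 100000 = 4600000 Ω
Largest = 4600000 × (1 + 5/100) = 4830000 Ω.

4830000 Ω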